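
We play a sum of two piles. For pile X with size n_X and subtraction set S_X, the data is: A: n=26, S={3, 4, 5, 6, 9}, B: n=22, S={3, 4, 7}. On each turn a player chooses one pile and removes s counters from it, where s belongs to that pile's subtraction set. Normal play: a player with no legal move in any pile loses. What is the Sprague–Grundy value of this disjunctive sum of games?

0

Pile A, S = {3, 4, 5, 6, 9}:
G(0) = 0
G(1) = mex{} = 0
G(2) = mex{} = 0
G(3) = mex{0} = 1
G(4) = mex{0,0} = 1
G(5) = mex{0,0,0} = 1
G(6) = mex{1,0,0,0} = 2
G(7) = mex{1,1,0,0} = 2
G(8) = mex{1,1,1,0} = 2
G(9) = mex{2,1,1,1,0} = 3
G(10) = mex{2,2,1,1,0} = 3
G(11) = mex{2,2,2,1,0} = 3
G(12) = mex{3,2,2,2,1} = 0
G(13) = mex{3,3,2,2,1} = 0
G(14) = mex{3,3,3,2,1} = 0
G(15) = mex{0,3,3,3,2} = 1
G(16) = mex{0,0,3,3,2} = 1
G(17) = mex{0,0,0,3,2} = 1
G(18) = mex{1,0,0,0,3} = 2
G(19) = mex{1,1,0,0,3} = 2
G(20) = mex{1,1,1,0,3} = 2
G(21) = mex{2,1,1,1,0} = 3
G(22) = mex{2,2,1,1,0} = 3
G(23) = mex{2,2,2,1,0} = 3
G(24) = mex{3,2,2,2,1} = 0
G(25) = mex{3,3,2,2,1} = 0
G(26) = mex{3,3,3,2,1} = 0
G_A(26) = 0.
Pile B, S = {3, 4, 7}:
G(0) = 0
G(1) = mex{} = 0
G(2) = mex{} = 0
G(3) = mex{0} = 1
G(4) = mex{0,0} = 1
G(5) = mex{0,0} = 1
G(6) = mex{1,0} = 2
G(7) = mex{1,1,0} = 2
G(8) = mex{1,1,0} = 2
G(9) = mex{2,1,0} = 3
G(10) = mex{2,2,1} = 0
G(11) = mex{2,2,1} = 0
G(12) = mex{3,2,1} = 0
G(13) = mex{0,3,2} = 1
G(14) = mex{0,0,2} = 1
G(15) = mex{0,0,2} = 1
G(16) = mex{1,0,3} = 2
G(17) = mex{1,1,0} = 2
G(18) = mex{1,1,0} = 2
G(19) = mex{2,1,0} = 3
G(20) = mex{2,2,1} = 0
G(21) = mex{2,2,1} = 0
G(22) = mex{3,2,1} = 0
G_B(22) = 0.
Combined Grundy value = 0 ⊕ 0 = 0.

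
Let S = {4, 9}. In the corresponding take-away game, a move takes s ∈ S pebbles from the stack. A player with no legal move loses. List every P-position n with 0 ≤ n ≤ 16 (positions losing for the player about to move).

G(0) = 0
G(1) = mex{} = 0
G(2) = mex{} = 0
G(3) = mex{} = 0
G(4) = mex{0} = 1
G(5) = mex{0} = 1
G(6) = mex{0} = 1
G(7) = mex{0} = 1
G(8) = mex{1} = 0
G(9) = mex{1,0} = 2
G(10) = mex{1,0} = 2
G(11) = mex{1,0} = 2
G(12) = mex{0,0} = 1
G(13) = mex{2,1} = 0
G(14) = mex{2,1} = 0
G(15) = mex{2,1} = 0
G(16) = mex{1,1} = 0
P-positions are exactly the n with G(n) = 0.

0, 1, 2, 3, 8, 13, 14, 15, 16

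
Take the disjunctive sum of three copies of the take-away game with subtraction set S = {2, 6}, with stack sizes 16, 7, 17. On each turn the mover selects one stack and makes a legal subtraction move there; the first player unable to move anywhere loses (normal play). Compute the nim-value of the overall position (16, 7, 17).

All stacks use S = {2, 6}:
G(0) = 0
G(1) = mex{} = 0
G(2) = mex{0} = 1
G(3) = mex{0} = 1
G(4) = mex{1} = 0
G(5) = mex{1} = 0
G(6) = mex{0,0} = 1
G(7) = mex{0,0} = 1
G(8) = mex{1,1} = 0
G(9) = mex{1,1} = 0
G(10) = mex{0,0} = 1
G(11) = mex{0,0} = 1
G(12) = mex{1,1} = 0
G(13) = mex{1,1} = 0
G(14) = mex{0,0} = 1
G(15) = mex{0,0} = 1
G(16) = mex{1,1} = 0
G(17) = mex{1,1} = 0
Stack A: G(16) = 0.
Stack B: G(7) = 1.
Stack C: G(17) = 0.
Combined Grundy value = 0 ⊕ 1 ⊕ 0 = 1.

1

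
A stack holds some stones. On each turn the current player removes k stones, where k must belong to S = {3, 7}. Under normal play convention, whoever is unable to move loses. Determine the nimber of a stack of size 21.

n :  0  1  2  3  4  5  6  7  8  9 10 11 12 13 14 15 16 17 18 19 20 21
G :  0  0  0  1  1  1  0  2  2  1  0  0  0  1  1  1  0  2  2  1  0  0

0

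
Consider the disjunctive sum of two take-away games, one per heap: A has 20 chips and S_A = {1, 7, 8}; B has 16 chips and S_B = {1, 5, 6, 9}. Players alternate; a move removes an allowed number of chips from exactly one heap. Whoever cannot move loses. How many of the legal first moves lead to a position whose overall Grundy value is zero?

Heap A, S = {1, 7, 8}:
G(0) = 0
G(1) = mex{0} = 1
G(2) = mex{1} = 0
G(3) = mex{0} = 1
G(4) = mex{1} = 0
G(5) = mex{0} = 1
G(6) = mex{1} = 0
G(7) = mex{0,0} = 1
G(8) = mex{1,1,0} = 2
G(9) = mex{2,0,1} = 3
G(10) = mex{3,1,0} = 2
G(11) = mex{2,0,1} = 3
G(12) = mex{3,1,0} = 2
G(13) = mex{2,0,1} = 3
G(14) = mex{3,1,0} = 2
G(15) = mex{2,2,1} = 0
G(16) = mex{0,3,2} = 1
G(17) = mex{1,2,3} = 0
G(18) = mex{0,3,2} = 1
G(19) = mex{1,2,3} = 0
G(20) = mex{0,3,2} = 1
G_A(20) = 1.
Heap B, S = {1, 5, 6, 9}:
G(0) = 0
G(1) = mex{0} = 1
G(2) = mex{1} = 0
G(3) = mex{0} = 1
G(4) = mex{1} = 0
G(5) = mex{0,0} = 1
G(6) = mex{1,1,0} = 2
G(7) = mex{2,0,1} = 3
G(8) = mex{3,1,0} = 2
G(9) = mex{2,0,1,0} = 3
G(10) = mex{3,1,0,1} = 2
G(11) = mex{2,2,1,0} = 3
G(12) = mex{3,3,2,1} = 0
G(13) = mex{0,2,3,0} = 1
G(14) = mex{1,3,2,1} = 0
G(15) = mex{0,2,3,2} = 1
G(16) = mex{1,3,2,3} = 0
G_B(16) = 0.
Combined Grundy value = 1 ⊕ 0 = 1.
A winning move leaves total XOR = 0, i.e. changes one component's Grundy value g to g ⊕ X where X is the current total.
Heap A: need g' = 1⊕1 = 0. Options: 20−1→G=0, 20−7→G=3, 20−8→G=2. Hits: 1.
Heap B: need g' = 0⊕1 = 1. Options: 16−1→G=1, 16−5→G=3, 16−6→G=2, 16−9→G=3. Hits: 1.

2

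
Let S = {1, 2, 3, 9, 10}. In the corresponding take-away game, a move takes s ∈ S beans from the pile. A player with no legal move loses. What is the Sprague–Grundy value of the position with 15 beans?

3

n :  0  1  2  3  4  5  6  7  8  9 10 11 12 13 14 15
G :  0  1  2  3  0  1  2  3  0  1  2  3  0  1  2  3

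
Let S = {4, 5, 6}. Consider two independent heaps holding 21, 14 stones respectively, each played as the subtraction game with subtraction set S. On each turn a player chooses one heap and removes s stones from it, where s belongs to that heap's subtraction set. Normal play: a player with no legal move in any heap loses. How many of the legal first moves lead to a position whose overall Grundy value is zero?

All heaps use S = {4, 5, 6}:
n :  0  1  2  3  4  5  6  7  8  9 10 11 12 13 14 15 16 17 18 19 20 21
G :  0  0  0  0  1  1  1  1  2  2  0  0  0  0  1  1  1  1  2  2  0  0
Heap A: G(21) = 0.
Heap B: G(14) = 1.
Combined Grundy value = 0 ⊕ 1 = 1.
A winning move leaves total XOR = 0, i.e. changes one component's Grundy value g to g ⊕ X where X is the current total.
Heap A: need g' = 0⊕1 = 1. Options: 21−4→G=1, 21−5→G=1, 21−6→G=1. Hits: 3.
Heap B: need g' = 1⊕1 = 0. Options: 14−4→G=0, 14−5→G=2, 14−6→G=2. Hits: 1.

4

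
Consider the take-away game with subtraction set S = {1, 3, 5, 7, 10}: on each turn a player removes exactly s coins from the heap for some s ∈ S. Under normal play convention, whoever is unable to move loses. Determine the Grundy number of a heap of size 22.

1

n :  0  1  2  3  4  5  6  7  8  9 10 11 12 13 14 15 16 17 18 19 20 21 22
G :  0  1  0  1  0  1  0  1  0  1  2  3  2  3  2  3  2  0  1  0  1  0  1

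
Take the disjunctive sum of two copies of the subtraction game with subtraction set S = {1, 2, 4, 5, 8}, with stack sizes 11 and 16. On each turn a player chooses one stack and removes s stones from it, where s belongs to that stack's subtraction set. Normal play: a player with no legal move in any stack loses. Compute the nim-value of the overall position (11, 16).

3

All stacks use S = {1, 2, 4, 5, 8}:
G(0) = 0
G(1) = mex{0} = 1
G(2) = mex{1,0} = 2
G(3) = mex{2,1} = 0
G(4) = mex{0,2,0} = 1
G(5) = mex{1,0,1,0} = 2
G(6) = mex{2,1,2,1} = 0
G(7) = mex{0,2,0,2} = 1
G(8) = mex{1,0,1,0,0} = 2
G(9) = mex{2,1,2,1,1} = 0
G(10) = mex{0,2,0,2,2} = 1
G(11) = mex{1,0,1,0,0} = 2
G(12) = mex{2,1,2,1,1} = 0
G(13) = mex{0,2,0,2,2} = 1
G(14) = mex{1,0,1,0,0} = 2
G(15) = mex{2,1,2,1,1} = 0
G(16) = mex{0,2,0,2,2} = 1
Stack A: G(11) = 2.
Stack B: G(16) = 1.
Combined Grundy value = 2 ⊕ 1 = 3.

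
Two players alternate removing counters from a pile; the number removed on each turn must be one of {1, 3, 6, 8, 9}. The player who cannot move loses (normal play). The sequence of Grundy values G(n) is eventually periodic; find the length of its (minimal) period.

14

G(0) = 0
G(1) = mex{0} = 1
G(2) = mex{1} = 0
G(3) = mex{0,0} = 1
G(4) = mex{1,1} = 0
G(5) = mex{0,0} = 1
G(6) = mex{1,1,0} = 2
G(7) = mex{2,0,1} = 3
G(8) = mex{3,1,0,0} = 2
G(9) = mex{2,2,1,1,0} = 3
G(10) = mex{3,3,0,0,1} = 2
G(11) = mex{2,2,1,1,0} = 3
G(12) = mex{3,3,2,0,1} = 4
G(13) = mex{4,2,3,1,0} = 5
G(14) = mex{5,3,2,2,1} = 0
G(15) = mex{0,4,3,3,2} = 1
G(16) = mex{1,5,2,2,3} = 0
G(17) = mex{0,0,3,3,2} = 1
G(18) = mex{1,1,4,2,3} = 0
G(19) = mex{0,0,5,3,2} = 1
G(20) = mex{1,1,0,4,3} = 2
G(21) = mex{2,0,1,5,4} = 3
G(22) = mex{3,1,0,0,5} = 2
G(23) = mex{2,2,1,1,0} = 3
G(24) = mex{3,3,0,0,1} = 2
G(25) = mex{2,2,1,1,0} = 3
G(26) = mex{3,3,2,0,1} = 4
G(27) = mex{4,2,3,1,0} = 5
G(28) = mex{5,3,2,2,1} = 0
G(29) = mex{0,4,3,3,2} = 1
G(n+14) = G(n) holds for n = 0,…,8 (a full window of length max(S) = 9), so the sequence is purely periodic with period 14.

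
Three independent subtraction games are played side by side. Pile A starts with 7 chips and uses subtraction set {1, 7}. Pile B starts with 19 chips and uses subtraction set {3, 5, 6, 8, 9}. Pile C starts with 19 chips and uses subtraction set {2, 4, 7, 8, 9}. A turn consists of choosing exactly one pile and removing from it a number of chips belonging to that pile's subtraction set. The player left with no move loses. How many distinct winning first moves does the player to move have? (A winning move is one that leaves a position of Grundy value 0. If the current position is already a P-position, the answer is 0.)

Pile A, S = {1, 7}:
G(0) = 0
G(1) = mex{0} = 1
G(2) = mex{1} = 0
G(3) = mex{0} = 1
G(4) = mex{1} = 0
G(5) = mex{0} = 1
G(6) = mex{1} = 0
G(7) = mex{0,0} = 1
G_A(7) = 1.
Pile B, S = {3, 5, 6, 8, 9}:
n :  0  1  2  3  4  5  6  7  8  9 10 11 12 13 14 15 16 17 18 19
G :  0  0  0  1  1  1  2  2  2  3  3  3  0  0  0  1  1  1  2  2
G_B(19) = 2.
Pile C, S = {2, 4, 7, 8, 9}:
n :  0  1  2  3  4  5  6  7  8  9 10 11 12 13 14 15 16 17 18 19
G :  0  0  1  1  2  2  0  3  1  4  2  0  0  1  1  2  2  0  3  1
G_C(19) = 1.
Combined Grundy value = 1 ⊕ 2 ⊕ 1 = 2.
A winning move leaves total XOR = 0, i.e. changes one component's Grundy value g to g ⊕ X where X is the current total.
Pile A: need g' = 1⊕2 = 3. Options: 7−1→G=0, 7−7→G=0. Hits: 0.
Pile B: need g' = 2⊕2 = 0. Options: 19−3→G=1, 19−5→G=0, 19−6→G=0, 19−8→G=3, 19−9→G=3. Hits: 2.
Pile C: need g' = 1⊕2 = 3. Options: 19−2→G=0, 19−4→G=2, 19−7→G=0, 19−8→G=0, 19−9→G=2. Hits: 0.

2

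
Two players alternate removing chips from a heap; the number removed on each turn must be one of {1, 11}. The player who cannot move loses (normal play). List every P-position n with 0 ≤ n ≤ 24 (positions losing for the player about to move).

0, 2, 4, 6, 8, 10, 12, 14, 16, 18, 20, 22, 24

G(0) = 0
G(1) = mex{0} = 1
G(2) = mex{1} = 0
G(3) = mex{0} = 1
G(4) = mex{1} = 0
G(5) = mex{0} = 1
G(6) = mex{1} = 0
G(7) = mex{0} = 1
G(8) = mex{1} = 0
G(9) = mex{0} = 1
G(10) = mex{1} = 0
G(11) = mex{0,0} = 1
G(12) = mex{1,1} = 0
G(13) = mex{0,0} = 1
G(14) = mex{1,1} = 0
G(15) = mex{0,0} = 1
G(16) = mex{1,1} = 0
G(17) = mex{0,0} = 1
G(18) = mex{1,1} = 0
G(19) = mex{0,0} = 1
G(20) = mex{1,1} = 0
G(21) = mex{0,0} = 1
G(22) = mex{1,1} = 0
G(23) = mex{0,0} = 1
G(24) = mex{1,1} = 0
P-positions are exactly the n with G(n) = 0.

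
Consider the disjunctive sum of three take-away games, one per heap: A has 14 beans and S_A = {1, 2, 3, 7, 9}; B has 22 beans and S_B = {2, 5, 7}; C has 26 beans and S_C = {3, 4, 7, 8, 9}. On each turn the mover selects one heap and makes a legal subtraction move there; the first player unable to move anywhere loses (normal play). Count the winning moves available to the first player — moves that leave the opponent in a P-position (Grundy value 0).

4

Heap A, S = {1, 2, 3, 7, 9}:
n :  0  1  2  3  4  5  6  7  8  9 10 11 12 13 14
G :  0  1  2  3  0  1  2  3  0  1  2  3  0  1  2
G_A(14) = 2.
Heap B, S = {2, 5, 7}:
G(0) = 0
G(1) = mex{} = 0
G(2) = mex{0} = 1
G(3) = mex{0} = 1
G(4) = mex{1} = 0
G(5) = mex{1,0} = 2
G(6) = mex{0,0} = 1
G(7) = mex{2,1,0} = 3
G(8) = mex{1,1,0} = 2
G(9) = mex{3,0,1} = 2
G(10) = mex{2,2,1} = 0
G(11) = mex{2,1,0} = 3
G(12) = mex{0,3,2} = 1
G(13) = mex{3,2,1} = 0
G(14) = mex{1,2,3} = 0
G(15) = mex{0,0,2} = 1
G(16) = mex{0,3,2} = 1
G(17) = mex{1,1,0} = 2
G(18) = mex{1,0,3} = 2
G(19) = mex{2,0,1} = 3
G(20) = mex{2,1,0} = 3
G(21) = mex{3,1,0} = 2
G(22) = mex{3,2,1} = 0
G_B(22) = 0.
Heap C, S = {3, 4, 7, 8, 9}:
n :  0  1  2  3  4  5  6  7  8  9 10 11 12 13 14 15 16 17 18 19 20 21 22 23 24 25 26
G :  0  0  0  1  1  1  2  2  2  3  3  3  0  0  0  1  1  1  2  2  2  3  3  3  0  0  0
G_C(26) = 0.
Combined Grundy value = 2 ⊕ 0 ⊕ 0 = 2.
A winning move leaves total XOR = 0, i.e. changes one component's Grundy value g to g ⊕ X where X is the current total.
Heap A: need g' = 2⊕2 = 0. Options: 14−1→G=1, 14−2→G=0, 14−3→G=3, 14−7→G=3, 14−9→G=1. Hits: 1.
Heap B: need g' = 0⊕2 = 2. Options: 22−2→G=3, 22−5→G=2, 22−7→G=1. Hits: 1.
Heap C: need g' = 0⊕2 = 2. Options: 26−3→G=3, 26−4→G=3, 26−7→G=2, 26−8→G=2, 26−9→G=1. Hits: 2.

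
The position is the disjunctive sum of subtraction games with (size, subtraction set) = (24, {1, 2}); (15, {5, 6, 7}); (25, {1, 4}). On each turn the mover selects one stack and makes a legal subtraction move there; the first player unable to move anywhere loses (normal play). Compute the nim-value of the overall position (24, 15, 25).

0

Stack A, S = {1, 2}:
n :  0  1  2  3  4  5  6  7  8  9 10 11 12 13 14 15 16 17 18 19 20 21 22 23 24
G :  0  1  2  0  1  2  0  1  2  0  1  2  0  1  2  0  1  2  0  1  2  0  1  2  0
G_A(24) = 0.
Stack B, S = {5, 6, 7}:
n :  0  1  2  3  4  5  6  7  8  9 10 11 12 13 14 15
G :  0  0  0  0  0  1  1  1  1  1  2  2  0  0  0  0
G_B(15) = 0.
Stack C, S = {1, 4}:
G(0) = 0
G(1) = mex{0} = 1
G(2) = mex{1} = 0
G(3) = mex{0} = 1
G(4) = mex{1,0} = 2
G(5) = mex{2,1} = 0
G(6) = mex{0,0} = 1
G(7) = mex{1,1} = 0
G(8) = mex{0,2} = 1
G(9) = mex{1,0} = 2
G(10) = mex{2,1} = 0
G(11) = mex{0,0} = 1
G(12) = mex{1,1} = 0
G(13) = mex{0,2} = 1
G(14) = mex{1,0} = 2
G(15) = mex{2,1} = 0
G(16) = mex{0,0} = 1
G(17) = mex{1,1} = 0
G(18) = mex{0,2} = 1
G(19) = mex{1,0} = 2
G(20) = mex{2,1} = 0
G(21) = mex{0,0} = 1
G(22) = mex{1,1} = 0
G(23) = mex{0,2} = 1
G(24) = mex{1,0} = 2
G(25) = mex{2,1} = 0
G_C(25) = 0.
Combined Grundy value = 0 ⊕ 0 ⊕ 0 = 0.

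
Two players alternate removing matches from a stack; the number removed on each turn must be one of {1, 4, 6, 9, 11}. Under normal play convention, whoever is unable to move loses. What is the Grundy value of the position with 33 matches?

1

G(0) = 0
G(1) = mex{0} = 1
G(2) = mex{1} = 0
G(3) = mex{0} = 1
G(4) = mex{1,0} = 2
G(5) = mex{2,1} = 0
G(6) = mex{0,0,0} = 1
G(7) = mex{1,1,1} = 0
G(8) = mex{0,2,0} = 1
G(9) = mex{1,0,1,0} = 2
G(10) = mex{2,1,2,1} = 0
G(11) = mex{0,0,0,0,0} = 1
G(12) = mex{1,1,1,1,1} = 0
G(13) = mex{0,2,0,2,0} = 1
G(14) = mex{1,0,1,0,1} = 2
G(15) = mex{2,1,2,1,2} = 0
G(16) = mex{0,0,0,0,0} = 1
G(17) = mex{1,1,1,1,1} = 0
G(18) = mex{0,2,0,2,0} = 1
G(19) = mex{1,0,1,0,1} = 2
G(20) = mex{2,1,2,1,2} = 0
G(21) = mex{0,0,0,0,0} = 1
G(22) = mex{1,1,1,1,1} = 0
G(23) = mex{0,2,0,2,0} = 1
G(24) = mex{1,0,1,0,1} = 2
G(25) = mex{2,1,2,1,2} = 0
G(26) = mex{0,0,0,0,0} = 1
G(27) = mex{1,1,1,1,1} = 0
G(28) = mex{0,2,0,2,0} = 1
G(29) = mex{1,0,1,0,1} = 2
G(30) = mex{2,1,2,1,2} = 0
G(31) = mex{0,0,0,0,0} = 1
G(32) = mex{1,1,1,1,1} = 0
G(33) = mex{0,2,0,2,0} = 1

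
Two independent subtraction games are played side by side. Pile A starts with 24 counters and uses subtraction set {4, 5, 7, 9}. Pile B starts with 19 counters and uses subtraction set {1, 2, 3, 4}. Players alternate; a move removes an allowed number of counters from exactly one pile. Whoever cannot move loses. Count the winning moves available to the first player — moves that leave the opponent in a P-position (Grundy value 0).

1

Pile A, S = {4, 5, 7, 9}:
n :  0  1  2  3  4  5  6  7  8  9 10 11 12 13 14 15 16 17 18 19 20 21 22 23 24
G :  0  0  0  0  1  1  1  1  2  2  2  2  3  0  0  0  0  1  1  1  1  2  2  2  2
G_A(24) = 2.
Pile B, S = {1, 2, 3, 4}:
G(0) = 0
G(1) = mex{0} = 1
G(2) = mex{1,0} = 2
G(3) = mex{2,1,0} = 3
G(4) = mex{3,2,1,0} = 4
G(5) = mex{4,3,2,1} = 0
G(6) = mex{0,4,3,2} = 1
G(7) = mex{1,0,4,3} = 2
G(8) = mex{2,1,0,4} = 3
G(9) = mex{3,2,1,0} = 4
G(10) = mex{4,3,2,1} = 0
G(11) = mex{0,4,3,2} = 1
G(12) = mex{1,0,4,3} = 2
G(13) = mex{2,1,0,4} = 3
G(14) = mex{3,2,1,0} = 4
G(15) = mex{4,3,2,1} = 0
G(16) = mex{0,4,3,2} = 1
G(17) = mex{1,0,4,3} = 2
G(18) = mex{2,1,0,4} = 3
G(19) = mex{3,2,1,0} = 4
G_B(19) = 4.
Combined Grundy value = 2 ⊕ 4 = 6.
A winning move leaves total XOR = 0, i.e. changes one component's Grundy value g to g ⊕ X where X is the current total.
Pile A: need g' = 2⊕6 = 4. Options: 24−4→G=1, 24−5→G=1, 24−7→G=1, 24−9→G=0. Hits: 0.
Pile B: need g' = 4⊕6 = 2. Options: 19−1→G=3, 19−2→G=2, 19−3→G=1, 19−4→G=0. Hits: 1.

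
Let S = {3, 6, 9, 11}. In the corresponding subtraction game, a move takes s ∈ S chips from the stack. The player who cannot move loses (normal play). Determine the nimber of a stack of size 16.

0

n :  0  1  2  3  4  5  6  7  8  9 10 11 12 13 14 15 16
G :  0  0  0  1  1  1  2  2  2  3  3  3  4  4  0  0  0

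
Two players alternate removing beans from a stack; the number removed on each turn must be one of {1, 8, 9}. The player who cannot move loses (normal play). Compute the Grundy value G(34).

0

G(0) = 0
G(1) = mex{0} = 1
G(2) = mex{1} = 0
G(3) = mex{0} = 1
G(4) = mex{1} = 0
G(5) = mex{0} = 1
G(6) = mex{1} = 0
G(7) = mex{0} = 1
G(8) = mex{1,0} = 2
G(9) = mex{2,1,0} = 3
G(10) = mex{3,0,1} = 2
G(11) = mex{2,1,0} = 3
G(12) = mex{3,0,1} = 2
G(13) = mex{2,1,0} = 3
G(14) = mex{3,0,1} = 2
G(15) = mex{2,1,0} = 3
G(16) = mex{3,2,1} = 0
G(17) = mex{0,3,2} = 1
G(18) = mex{1,2,3} = 0
G(19) = mex{0,3,2} = 1
G(20) = mex{1,2,3} = 0
G(21) = mex{0,3,2} = 1
G(22) = mex{1,2,3} = 0
G(23) = mex{0,3,2} = 1
G(24) = mex{1,0,3} = 2
G(25) = mex{2,1,0} = 3
G(26) = mex{3,0,1} = 2
G(27) = mex{2,1,0} = 3
G(28) = mex{3,0,1} = 2
G(29) = mex{2,1,0} = 3
G(30) = mex{3,0,1} = 2
G(31) = mex{2,1,0} = 3
G(32) = mex{3,2,1} = 0
G(33) = mex{0,3,2} = 1
G(34) = mex{1,2,3} = 0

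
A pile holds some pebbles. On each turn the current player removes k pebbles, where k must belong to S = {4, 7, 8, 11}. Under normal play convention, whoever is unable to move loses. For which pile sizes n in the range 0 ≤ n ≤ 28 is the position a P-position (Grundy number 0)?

G(0) = 0
G(1) = mex{} = 0
G(2) = mex{} = 0
G(3) = mex{} = 0
G(4) = mex{0} = 1
G(5) = mex{0} = 1
G(6) = mex{0} = 1
G(7) = mex{0,0} = 1
G(8) = mex{1,0,0} = 2
G(9) = mex{1,0,0} = 2
G(10) = mex{1,0,0} = 2
G(11) = mex{1,1,0,0} = 2
G(12) = mex{2,1,1,0} = 3
G(13) = mex{2,1,1,0} = 3
G(14) = mex{2,1,1,0} = 3
G(15) = mex{2,2,1,1} = 0
G(16) = mex{3,2,2,1} = 0
G(17) = mex{3,2,2,1} = 0
G(18) = mex{3,2,2,1} = 0
G(19) = mex{0,3,2,2} = 1
G(20) = mex{0,3,3,2} = 1
G(21) = mex{0,3,3,2} = 1
G(22) = mex{0,0,3,2} = 1
G(23) = mex{1,0,0,3} = 2
G(24) = mex{1,0,0,3} = 2
G(25) = mex{1,0,0,3} = 2
G(26) = mex{1,1,0,0} = 2
G(27) = mex{2,1,1,0} = 3
G(28) = mex{2,1,1,0} = 3
P-positions are exactly the n with G(n) = 0.

0, 1, 2, 3, 15, 16, 17, 18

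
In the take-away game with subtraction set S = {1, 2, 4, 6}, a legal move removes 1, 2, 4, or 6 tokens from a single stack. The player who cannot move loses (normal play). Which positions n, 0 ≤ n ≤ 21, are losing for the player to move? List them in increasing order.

0, 3, 8, 11, 16, 19

G(0) = 0
G(1) = mex{0} = 1
G(2) = mex{1,0} = 2
G(3) = mex{2,1} = 0
G(4) = mex{0,2,0} = 1
G(5) = mex{1,0,1} = 2
G(6) = mex{2,1,2,0} = 3
G(7) = mex{3,2,0,1} = 4
G(8) = mex{4,3,1,2} = 0
G(9) = mex{0,4,2,0} = 1
G(10) = mex{1,0,3,1} = 2
G(11) = mex{2,1,4,2} = 0
G(12) = mex{0,2,0,3} = 1
G(13) = mex{1,0,1,4} = 2
G(14) = mex{2,1,2,0} = 3
G(15) = mex{3,2,0,1} = 4
G(16) = mex{4,3,1,2} = 0
G(17) = mex{0,4,2,0} = 1
G(18) = mex{1,0,3,1} = 2
G(19) = mex{2,1,4,2} = 0
G(20) = mex{0,2,0,3} = 1
G(21) = mex{1,0,1,4} = 2
P-positions are exactly the n with G(n) = 0.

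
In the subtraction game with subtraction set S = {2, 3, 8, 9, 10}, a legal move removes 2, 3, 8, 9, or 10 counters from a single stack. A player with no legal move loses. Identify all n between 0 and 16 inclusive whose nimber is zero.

0, 1, 5, 6, 12

G(0) = 0
G(1) = mex{} = 0
G(2) = mex{0} = 1
G(3) = mex{0,0} = 1
G(4) = mex{1,0} = 2
G(5) = mex{1,1} = 0
G(6) = mex{2,1} = 0
G(7) = mex{0,2} = 1
G(8) = mex{0,0,0} = 1
G(9) = mex{1,0,0,0} = 2
G(10) = mex{1,1,1,0,0} = 2
G(11) = mex{2,1,1,1,0} = 3
G(12) = mex{2,2,2,1,1} = 0
G(13) = mex{3,2,0,2,1} = 4
G(14) = mex{0,3,0,0,2} = 1
G(15) = mex{4,0,1,0,0} = 2
G(16) = mex{1,4,1,1,0} = 2
P-positions are exactly the n with G(n) = 0.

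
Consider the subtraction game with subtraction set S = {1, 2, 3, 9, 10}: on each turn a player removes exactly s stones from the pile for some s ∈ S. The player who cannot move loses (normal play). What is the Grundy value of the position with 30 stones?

2

G(0) = 0
G(1) = mex{0} = 1
G(2) = mex{1,0} = 2
G(3) = mex{2,1,0} = 3
G(4) = mex{3,2,1} = 0
G(5) = mex{0,3,2} = 1
G(6) = mex{1,0,3} = 2
G(7) = mex{2,1,0} = 3
G(8) = mex{3,2,1} = 0
G(9) = mex{0,3,2,0} = 1
G(10) = mex{1,0,3,1,0} = 2
G(11) = mex{2,1,0,2,1} = 3
G(12) = mex{3,2,1,3,2} = 0
G(13) = mex{0,3,2,0,3} = 1
G(14) = mex{1,0,3,1,0} = 2
G(15) = mex{2,1,0,2,1} = 3
G(16) = mex{3,2,1,3,2} = 0
G(17) = mex{0,3,2,0,3} = 1
G(18) = mex{1,0,3,1,0} = 2
G(19) = mex{2,1,0,2,1} = 3
G(20) = mex{3,2,1,3,2} = 0
G(21) = mex{0,3,2,0,3} = 1
G(22) = mex{1,0,3,1,0} = 2
G(23) = mex{2,1,0,2,1} = 3
G(24) = mex{3,2,1,3,2} = 0
G(25) = mex{0,3,2,0,3} = 1
G(26) = mex{1,0,3,1,0} = 2
G(27) = mex{2,1,0,2,1} = 3
G(28) = mex{3,2,1,3,2} = 0
G(29) = mex{0,3,2,0,3} = 1
G(30) = mex{1,0,3,1,0} = 2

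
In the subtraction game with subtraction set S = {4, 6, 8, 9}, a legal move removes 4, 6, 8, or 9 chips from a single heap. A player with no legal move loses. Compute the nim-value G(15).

0

G(0) = 0
G(1) = mex{} = 0
G(2) = mex{} = 0
G(3) = mex{} = 0
G(4) = mex{0} = 1
G(5) = mex{0} = 1
G(6) = mex{0,0} = 1
G(7) = mex{0,0} = 1
G(8) = mex{1,0,0} = 2
G(9) = mex{1,0,0,0} = 2
G(10) = mex{1,1,0,0} = 2
G(11) = mex{1,1,0,0} = 2
G(12) = mex{2,1,1,0} = 3
G(13) = mex{2,1,1,1} = 0
G(14) = mex{2,2,1,1} = 0
G(15) = mex{2,2,1,1} = 0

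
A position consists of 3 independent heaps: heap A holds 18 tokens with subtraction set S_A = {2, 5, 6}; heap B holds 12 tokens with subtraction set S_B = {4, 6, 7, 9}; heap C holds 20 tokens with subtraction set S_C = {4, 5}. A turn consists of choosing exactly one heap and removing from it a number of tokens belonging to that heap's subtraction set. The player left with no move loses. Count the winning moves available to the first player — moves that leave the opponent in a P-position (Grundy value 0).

Heap A, S = {2, 5, 6}:
n :  0  1  2  3  4  5  6  7  8  9 10 11 12 13 14 15 16 17 18
G :  0  0  1  1  0  2  1  3  0  2  1  0  0  1  1  0  2  1  3
G_A(18) = 3.
Heap B, S = {4, 6, 7, 9}:
n :  0  1  2  3  4  5  6  7  8  9 10 11 12
G :  0  0  0  0  1  1  1  1  2  2  2  2  3
G_B(12) = 3.
Heap C, S = {4, 5}:
n :  0  1  2  3  4  5  6  7  8  9 10 11 12 13 14 15 16 17 18 19 20
G :  0  0  0  0  1  1  1  1  2  0  0  0  0  1  1  1  1  2  0  0  0
G_C(20) = 0.
Combined Grundy value = 3 ⊕ 3 ⊕ 0 = 0.
A winning move leaves total XOR = 0, i.e. changes one component's Grundy value g to g ⊕ X where X is the current total.
Heap A: target g' = 3⊕0 = 3, but every legal move changes the Grundy value (mex property), so 0 moves.
Heap B: target g' = 3⊕0 = 3, but every legal move changes the Grundy value (mex property), so 0 moves.
Heap C: target g' = 0⊕0 = 0, but every legal move changes the Grundy value (mex property), so 0 moves.

0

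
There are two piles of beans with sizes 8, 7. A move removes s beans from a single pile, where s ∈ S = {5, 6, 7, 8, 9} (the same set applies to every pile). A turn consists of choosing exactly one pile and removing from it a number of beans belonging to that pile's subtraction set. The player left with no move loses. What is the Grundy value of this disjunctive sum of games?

0

All piles use S = {5, 6, 7, 8, 9}:
n : 0 1 2 3 4 5 6 7 8
G : 0 0 0 0 0 1 1 1 1
Pile A: G(8) = 1.
Pile B: G(7) = 1.
Combined Grundy value = 1 ⊕ 1 = 0.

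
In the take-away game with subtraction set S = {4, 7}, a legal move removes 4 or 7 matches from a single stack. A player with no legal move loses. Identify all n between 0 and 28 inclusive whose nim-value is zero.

G(0) = 0
G(1) = mex{} = 0
G(2) = mex{} = 0
G(3) = mex{} = 0
G(4) = mex{0} = 1
G(5) = mex{0} = 1
G(6) = mex{0} = 1
G(7) = mex{0,0} = 1
G(8) = mex{1,0} = 2
G(9) = mex{1,0} = 2
G(10) = mex{1,0} = 2
G(11) = mex{1,1} = 0
G(12) = mex{2,1} = 0
G(13) = mex{2,1} = 0
G(14) = mex{2,1} = 0
G(15) = mex{0,2} = 1
G(16) = mex{0,2} = 1
G(17) = mex{0,2} = 1
G(18) = mex{0,0} = 1
G(19) = mex{1,0} = 2
G(20) = mex{1,0} = 2
G(21) = mex{1,0} = 2
G(22) = mex{1,1} = 0
G(23) = mex{2,1} = 0
G(24) = mex{2,1} = 0
G(25) = mex{2,1} = 0
G(26) = mex{0,2} = 1
G(27) = mex{0,2} = 1
G(28) = mex{0,2} = 1
P-positions are exactly the n with G(n) = 0.

0, 1, 2, 3, 11, 12, 13, 14, 22, 23, 24, 25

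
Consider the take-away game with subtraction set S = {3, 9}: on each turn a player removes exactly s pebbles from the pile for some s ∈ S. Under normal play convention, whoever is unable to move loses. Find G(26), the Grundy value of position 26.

0

n :  0  1  2  3  4  5  6  7  8  9 10 11 12 13 14 15 16 17 18 19 20 21 22 23 24 25 26
G :  0  0  0  1  1  1  0  0  0  1  1  1  0  0  0  1  1  1  0  0  0  1  1  1  0  0  0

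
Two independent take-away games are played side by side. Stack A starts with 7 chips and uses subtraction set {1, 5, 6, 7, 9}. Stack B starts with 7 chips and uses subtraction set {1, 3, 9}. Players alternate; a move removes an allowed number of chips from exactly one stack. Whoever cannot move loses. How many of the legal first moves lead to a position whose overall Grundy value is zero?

1

Stack A, S = {1, 5, 6, 7, 9}:
n : 0 1 2 3 4 5 6 7
G : 0 1 0 1 0 1 2 3
G_A(7) = 3.
Stack B, S = {1, 3, 9}:
n : 0 1 2 3 4 5 6 7
G : 0 1 0 1 0 1 0 1
G_B(7) = 1.
Combined Grundy value = 3 ⊕ 1 = 2.
A winning move leaves total XOR = 0, i.e. changes one component's Grundy value g to g ⊕ X where X is the current total.
Stack A: need g' = 3⊕2 = 1. Options: 7−1→G=2, 7−5→G=0, 7−6→G=1, 7−7→G=0. Hits: 1.
Stack B: need g' = 1⊕2 = 3. Options: 7−1→G=0, 7−3→G=0. Hits: 0.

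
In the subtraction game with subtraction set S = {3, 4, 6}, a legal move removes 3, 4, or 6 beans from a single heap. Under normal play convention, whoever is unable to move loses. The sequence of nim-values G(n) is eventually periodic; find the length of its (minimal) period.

G(0) = 0
G(1) = mex{} = 0
G(2) = mex{} = 0
G(3) = mex{0} = 1
G(4) = mex{0,0} = 1
G(5) = mex{0,0} = 1
G(6) = mex{1,0,0} = 2
G(7) = mex{1,1,0} = 2
G(8) = mex{1,1,0} = 2
G(9) = mex{2,1,1} = 0
G(10) = mex{2,2,1} = 0
G(11) = mex{2,2,1} = 0
G(12) = mex{0,2,2} = 1
G(13) = mex{0,0,2} = 1
G(14) = mex{0,0,2} = 1
G(15) = mex{1,0,0} = 2
G(16) = mex{1,1,0} = 2
G(17) = mex{1,1,0} = 2
G(18) = mex{2,1,1} = 0
G(19) = mex{2,2,1} = 0
G(n+9) = G(n) holds for n = 0,…,5 (a full window of length max(S) = 6), so the sequence is purely periodic with period 9.

9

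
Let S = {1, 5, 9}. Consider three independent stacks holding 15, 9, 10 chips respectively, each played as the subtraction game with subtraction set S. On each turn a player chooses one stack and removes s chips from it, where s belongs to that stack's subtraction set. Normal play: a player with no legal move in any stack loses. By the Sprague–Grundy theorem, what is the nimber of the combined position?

0

All stacks use S = {1, 5, 9}:
G(0) = 0
G(1) = mex{0} = 1
G(2) = mex{1} = 0
G(3) = mex{0} = 1
G(4) = mex{1} = 0
G(5) = mex{0,0} = 1
G(6) = mex{1,1} = 0
G(7) = mex{0,0} = 1
G(8) = mex{1,1} = 0
G(9) = mex{0,0,0} = 1
G(10) = mex{1,1,1} = 0
G(11) = mex{0,0,0} = 1
G(12) = mex{1,1,1} = 0
G(13) = mex{0,0,0} = 1
G(14) = mex{1,1,1} = 0
G(15) = mex{0,0,0} = 1
Stack A: G(15) = 1.
Stack B: G(9) = 1.
Stack C: G(10) = 0.
Combined Grundy value = 1 ⊕ 1 ⊕ 0 = 0.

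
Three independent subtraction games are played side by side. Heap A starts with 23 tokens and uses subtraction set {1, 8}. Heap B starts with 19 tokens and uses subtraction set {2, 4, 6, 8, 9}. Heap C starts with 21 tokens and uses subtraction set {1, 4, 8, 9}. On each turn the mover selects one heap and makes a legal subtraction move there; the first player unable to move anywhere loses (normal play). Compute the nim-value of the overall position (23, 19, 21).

Heap A, S = {1, 8}:
G(0) = 0
G(1) = mex{0} = 1
G(2) = mex{1} = 0
G(3) = mex{0} = 1
G(4) = mex{1} = 0
G(5) = mex{0} = 1
G(6) = mex{1} = 0
G(7) = mex{0} = 1
G(8) = mex{1,0} = 2
G(9) = mex{2,1} = 0
G(10) = mex{0,0} = 1
G(11) = mex{1,1} = 0
G(12) = mex{0,0} = 1
G(13) = mex{1,1} = 0
G(14) = mex{0,0} = 1
G(15) = mex{1,1} = 0
G(16) = mex{0,2} = 1
G(17) = mex{1,0} = 2
G(18) = mex{2,1} = 0
G(19) = mex{0,0} = 1
G(20) = mex{1,1} = 0
G(21) = mex{0,0} = 1
G(22) = mex{1,1} = 0
G(23) = mex{0,0} = 1
G_A(23) = 1.
Heap B, S = {2, 4, 6, 8, 9}:
n :  0  1  2  3  4  5  6  7  8  9 10 11 12 13 14 15 16 17 18 19
G :  0  0  1  1  2  2  3  3  4  4  5  0  0  1  1  2  2  3  3  4
G_B(19) = 4.
Heap C, S = {1, 4, 8, 9}:
G(0) = 0
G(1) = mex{0} = 1
G(2) = mex{1} = 0
G(3) = mex{0} = 1
G(4) = mex{1,0} = 2
G(5) = mex{2,1} = 0
G(6) = mex{0,0} = 1
G(7) = mex{1,1} = 0
G(8) = mex{0,2,0} = 1
G(9) = mex{1,0,1,0} = 2
G(10) = mex{2,1,0,1} = 3
G(11) = mex{3,0,1,0} = 2
G(12) = mex{2,1,2,1} = 0
G(13) = mex{0,2,0,2} = 1
G(14) = mex{1,3,1,0} = 2
G(15) = mex{2,2,0,1} = 3
G(16) = mex{3,0,1,0} = 2
G(17) = mex{2,1,2,1} = 0
G(18) = mex{0,2,3,2} = 1
G(19) = mex{1,3,2,3} = 0
G(20) = mex{0,2,0,2} = 1
G(21) = mex{1,0,1,0} = 2
G_C(21) = 2.
Combined Grundy value = 1 ⊕ 4 ⊕ 2 = 7.

7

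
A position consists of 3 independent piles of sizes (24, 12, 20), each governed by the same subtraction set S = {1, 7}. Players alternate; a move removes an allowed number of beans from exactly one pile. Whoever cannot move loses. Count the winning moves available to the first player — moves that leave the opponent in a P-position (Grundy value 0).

0

All piles use S = {1, 7}:
n :  0  1  2  3  4  5  6  7  8  9 10 11 12 13 14 15 16 17 18 19 20 21 22 23 24
G :  0  1  0  1  0  1  0  1  0  1  0  1  0  1  0  1  0  1  0  1  0  1  0  1  0
Pile A: G(24) = 0.
Pile B: G(12) = 0.
Pile C: G(20) = 0.
Combined Grundy value = 0 ⊕ 0 ⊕ 0 = 0.
A winning move leaves total XOR = 0, i.e. changes one component's Grundy value g to g ⊕ X where X is the current total.
Pile A: target g' = 0⊕0 = 0, but every legal move changes the Grundy value (mex property), so 0 moves.
Pile B: target g' = 0⊕0 = 0, but every legal move changes the Grundy value (mex property), so 0 moves.
Pile C: target g' = 0⊕0 = 0, but every legal move changes the Grundy value (mex property), so 0 moves.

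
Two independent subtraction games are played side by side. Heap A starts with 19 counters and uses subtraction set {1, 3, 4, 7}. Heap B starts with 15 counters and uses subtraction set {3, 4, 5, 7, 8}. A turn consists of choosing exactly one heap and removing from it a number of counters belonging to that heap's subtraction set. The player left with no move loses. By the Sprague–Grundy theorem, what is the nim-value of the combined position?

0

Heap A, S = {1, 3, 4, 7}:
n :  0  1  2  3  4  5  6  7  8  9 10 11 12 13 14 15 16 17 18 19
G :  0  1  0  1  2  3  2  3  0  1  0  1  2  3  2  3  0  1  0  1
G_A(19) = 1.
Heap B, S = {3, 4, 5, 7, 8}:
G(0) = 0
G(1) = mex{} = 0
G(2) = mex{} = 0
G(3) = mex{0} = 1
G(4) = mex{0,0} = 1
G(5) = mex{0,0,0} = 1
G(6) = mex{1,0,0} = 2
G(7) = mex{1,1,0,0} = 2
G(8) = mex{1,1,1,0,0} = 2
G(9) = mex{2,1,1,0,0} = 3
G(10) = mex{2,2,1,1,0} = 3
G(11) = mex{2,2,2,1,1} = 0
G(12) = mex{3,2,2,1,1} = 0
G(13) = mex{3,3,2,2,1} = 0
G(14) = mex{0,3,3,2,2} = 1
G(15) = mex{0,0,3,2,2} = 1
G_B(15) = 1.
Combined Grundy value = 1 ⊕ 1 = 0.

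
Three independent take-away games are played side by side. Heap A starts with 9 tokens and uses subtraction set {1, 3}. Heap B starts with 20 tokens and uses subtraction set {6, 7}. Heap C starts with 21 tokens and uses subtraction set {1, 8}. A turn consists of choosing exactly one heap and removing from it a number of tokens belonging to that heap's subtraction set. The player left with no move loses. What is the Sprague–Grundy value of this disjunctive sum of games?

1

Heap A, S = {1, 3}:
G(0) = 0
G(1) = mex{0} = 1
G(2) = mex{1} = 0
G(3) = mex{0,0} = 1
G(4) = mex{1,1} = 0
G(5) = mex{0,0} = 1
G(6) = mex{1,1} = 0
G(7) = mex{0,0} = 1
G(8) = mex{1,1} = 0
G(9) = mex{0,0} = 1
G_A(9) = 1.
Heap B, S = {6, 7}:
G(0) = 0
G(1) = mex{} = 0
G(2) = mex{} = 0
G(3) = mex{} = 0
G(4) = mex{} = 0
G(5) = mex{} = 0
G(6) = mex{0} = 1
G(7) = mex{0,0} = 1
G(8) = mex{0,0} = 1
G(9) = mex{0,0} = 1
G(10) = mex{0,0} = 1
G(11) = mex{0,0} = 1
G(12) = mex{1,0} = 2
G(13) = mex{1,1} = 0
G(14) = mex{1,1} = 0
G(15) = mex{1,1} = 0
G(16) = mex{1,1} = 0
G(17) = mex{1,1} = 0
G(18) = mex{2,1} = 0
G(19) = mex{0,2} = 1
G(20) = mex{0,0} = 1
G_B(20) = 1.
Heap C, S = {1, 8}:
n :  0  1  2  3  4  5  6  7  8  9 10 11 12 13 14 15 16 17 18 19 20 21
G :  0  1  0  1  0  1  0  1  2  0  1  0  1  0  1  0  1  2  0  1  0  1
G_C(21) = 1.
Combined Grundy value = 1 ⊕ 1 ⊕ 1 = 1.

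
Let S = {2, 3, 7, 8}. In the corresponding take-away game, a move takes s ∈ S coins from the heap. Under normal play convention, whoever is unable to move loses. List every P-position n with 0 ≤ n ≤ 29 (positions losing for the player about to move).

0, 1, 5, 6, 10, 11, 15, 16, 20, 21, 25, 26

G(0) = 0
G(1) = mex{} = 0
G(2) = mex{0} = 1
G(3) = mex{0,0} = 1
G(4) = mex{1,0} = 2
G(5) = mex{1,1} = 0
G(6) = mex{2,1} = 0
G(7) = mex{0,2,0} = 1
G(8) = mex{0,0,0,0} = 1
G(9) = mex{1,0,1,0} = 2
G(10) = mex{1,1,1,1} = 0
G(11) = mex{2,1,2,1} = 0
G(12) = mex{0,2,0,2} = 1
G(13) = mex{0,0,0,0} = 1
G(14) = mex{1,0,1,0} = 2
G(15) = mex{1,1,1,1} = 0
G(16) = mex{2,1,2,1} = 0
G(17) = mex{0,2,0,2} = 1
G(18) = mex{0,0,0,0} = 1
G(19) = mex{1,0,1,0} = 2
G(20) = mex{1,1,1,1} = 0
G(21) = mex{2,1,2,1} = 0
G(22) = mex{0,2,0,2} = 1
G(23) = mex{0,0,0,0} = 1
G(24) = mex{1,0,1,0} = 2
G(25) = mex{1,1,1,1} = 0
G(26) = mex{2,1,2,1} = 0
G(27) = mex{0,2,0,2} = 1
G(28) = mex{0,0,0,0} = 1
G(29) = mex{1,0,1,0} = 2
P-positions are exactly the n with G(n) = 0.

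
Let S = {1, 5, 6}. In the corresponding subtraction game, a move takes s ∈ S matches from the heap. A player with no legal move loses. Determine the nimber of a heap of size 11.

n :  0  1  2  3  4  5  6  7  8  9 10 11
G :  0  1  0  1  0  1  2  3  2  3  2  0

0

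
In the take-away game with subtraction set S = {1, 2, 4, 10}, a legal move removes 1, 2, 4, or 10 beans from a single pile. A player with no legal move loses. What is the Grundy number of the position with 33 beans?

0

n :  0  1  2  3  4  5  6  7  8  9 10 11 12 13 14 15 16 17 18 19 20 21 22 23 24 25 26 27 28 29 30 31 32 33
G :  0  1  2  0  1  2  0  1  2  0  1  2  0  1  2  0  1  2  0  1  2  0  1  2  0  1  2  0  1  2  0  1  2  0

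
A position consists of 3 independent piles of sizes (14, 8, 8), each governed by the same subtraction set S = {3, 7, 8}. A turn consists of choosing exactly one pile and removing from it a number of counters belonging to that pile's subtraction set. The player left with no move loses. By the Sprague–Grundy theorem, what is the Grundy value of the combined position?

1

All piles use S = {3, 7, 8}:
G(0) = 0
G(1) = mex{} = 0
G(2) = mex{} = 0
G(3) = mex{0} = 1
G(4) = mex{0} = 1
G(5) = mex{0} = 1
G(6) = mex{1} = 0
G(7) = mex{1,0} = 2
G(8) = mex{1,0,0} = 2
G(9) = mex{0,0,0} = 1
G(10) = mex{2,1,0} = 3
G(11) = mex{2,1,1} = 0
G(12) = mex{1,1,1} = 0
G(13) = mex{3,0,1} = 2
G(14) = mex{0,2,0} = 1
Pile A: G(14) = 1.
Pile B: G(8) = 2.
Pile C: G(8) = 2.
Combined Grundy value = 1 ⊕ 2 ⊕ 2 = 1.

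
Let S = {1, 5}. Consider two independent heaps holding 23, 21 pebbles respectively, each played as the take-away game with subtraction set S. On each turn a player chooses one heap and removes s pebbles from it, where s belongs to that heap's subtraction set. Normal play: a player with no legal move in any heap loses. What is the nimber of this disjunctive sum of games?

0

All heaps use S = {1, 5}:
G(0) = 0
G(1) = mex{0} = 1
G(2) = mex{1} = 0
G(3) = mex{0} = 1
G(4) = mex{1} = 0
G(5) = mex{0,0} = 1
G(6) = mex{1,1} = 0
G(7) = mex{0,0} = 1
G(8) = mex{1,1} = 0
G(9) = mex{0,0} = 1
G(10) = mex{1,1} = 0
G(11) = mex{0,0} = 1
G(12) = mex{1,1} = 0
G(13) = mex{0,0} = 1
G(14) = mex{1,1} = 0
G(15) = mex{0,0} = 1
G(16) = mex{1,1} = 0
G(17) = mex{0,0} = 1
G(18) = mex{1,1} = 0
G(19) = mex{0,0} = 1
G(20) = mex{1,1} = 0
G(21) = mex{0,0} = 1
G(22) = mex{1,1} = 0
G(23) = mex{0,0} = 1
Heap A: G(23) = 1.
Heap B: G(21) = 1.
Combined Grundy value = 1 ⊕ 1 = 0.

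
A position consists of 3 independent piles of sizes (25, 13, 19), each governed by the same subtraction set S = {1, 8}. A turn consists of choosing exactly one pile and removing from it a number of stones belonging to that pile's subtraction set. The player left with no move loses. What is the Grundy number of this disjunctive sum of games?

0

All piles use S = {1, 8}:
n :  0  1  2  3  4  5  6  7  8  9 10 11 12 13 14 15 16 17 18 19 20 21 22 23 24 25
G :  0  1  0  1  0  1  0  1  2  0  1  0  1  0  1  0  1  2  0  1  0  1  0  1  0  1
Pile A: G(25) = 1.
Pile B: G(13) = 0.
Pile C: G(19) = 1.
Combined Grundy value = 1 ⊕ 0 ⊕ 1 = 0.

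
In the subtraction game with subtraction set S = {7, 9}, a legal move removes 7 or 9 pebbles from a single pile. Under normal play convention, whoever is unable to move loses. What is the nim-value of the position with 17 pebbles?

0

G(0) = 0
G(1) = mex{} = 0
G(2) = mex{} = 0
G(3) = mex{} = 0
G(4) = mex{} = 0
G(5) = mex{} = 0
G(6) = mex{} = 0
G(7) = mex{0} = 1
G(8) = mex{0} = 1
G(9) = mex{0,0} = 1
G(10) = mex{0,0} = 1
G(11) = mex{0,0} = 1
G(12) = mex{0,0} = 1
G(13) = mex{0,0} = 1
G(14) = mex{1,0} = 2
G(15) = mex{1,0} = 2
G(16) = mex{1,1} = 0
G(17) = mex{1,1} = 0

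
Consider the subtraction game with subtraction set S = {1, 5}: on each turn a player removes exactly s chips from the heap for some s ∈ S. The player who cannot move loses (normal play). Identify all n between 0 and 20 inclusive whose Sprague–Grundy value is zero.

n :  0  1  2  3  4  5  6  7  8  9 10 11 12 13 14 15 16 17 18 19 20
G :  0  1  0  1  0  1  0  1  0  1  0  1  0  1  0  1  0  1  0  1  0
P-positions are exactly the n with G(n) = 0.

0, 2, 4, 6, 8, 10, 12, 14, 16, 18, 20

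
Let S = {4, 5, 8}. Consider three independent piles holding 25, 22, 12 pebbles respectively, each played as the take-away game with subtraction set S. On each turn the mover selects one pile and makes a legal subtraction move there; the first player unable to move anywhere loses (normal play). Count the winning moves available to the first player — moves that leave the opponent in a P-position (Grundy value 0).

All piles use S = {4, 5, 8}:
G(0) = 0
G(1) = mex{} = 0
G(2) = mex{} = 0
G(3) = mex{} = 0
G(4) = mex{0} = 1
G(5) = mex{0,0} = 1
G(6) = mex{0,0} = 1
G(7) = mex{0,0} = 1
G(8) = mex{1,0,0} = 2
G(9) = mex{1,1,0} = 2
G(10) = mex{1,1,0} = 2
G(11) = mex{1,1,0} = 2
G(12) = mex{2,1,1} = 0
G(13) = mex{2,2,1} = 0
G(14) = mex{2,2,1} = 0
G(15) = mex{2,2,1} = 0
G(16) = mex{0,2,2} = 1
G(17) = mex{0,0,2} = 1
G(18) = mex{0,0,2} = 1
G(19) = mex{0,0,2} = 1
G(20) = mex{1,0,0} = 2
G(21) = mex{1,1,0} = 2
G(22) = mex{1,1,0} = 2
G(23) = mex{1,1,0} = 2
G(24) = mex{2,1,1} = 0
G(25) = mex{2,2,1} = 0
Pile A: G(25) = 0.
Pile B: G(22) = 2.
Pile C: G(12) = 0.
Combined Grundy value = 0 ⊕ 2 ⊕ 0 = 2.
A winning move leaves total XOR = 0, i.e. changes one component's Grundy value g to g ⊕ X where X is the current total.
Pile A: need g' = 0⊕2 = 2. Options: 25−4→G=2, 25−5→G=2, 25−8→G=1. Hits: 2.
Pile B: need g' = 2⊕2 = 0. Options: 22−4→G=1, 22−5→G=1, 22−8→G=0. Hits: 1.
Pile C: need g' = 0⊕2 = 2. Options: 12−4→G=2, 12−5→G=1, 12−8→G=1. Hits: 1.

4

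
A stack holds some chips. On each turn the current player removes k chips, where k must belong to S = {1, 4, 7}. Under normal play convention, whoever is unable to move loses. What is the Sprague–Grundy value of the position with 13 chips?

G(0) = 0
G(1) = mex{0} = 1
G(2) = mex{1} = 0
G(3) = mex{0} = 1
G(4) = mex{1,0} = 2
G(5) = mex{2,1} = 0
G(6) = mex{0,0} = 1
G(7) = mex{1,1,0} = 2
G(8) = mex{2,2,1} = 0
G(9) = mex{0,0,0} = 1
G(10) = mex{1,1,1} = 0
G(11) = mex{0,2,2} = 1
G(12) = mex{1,0,0} = 2
G(13) = mex{2,1,1} = 0

0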